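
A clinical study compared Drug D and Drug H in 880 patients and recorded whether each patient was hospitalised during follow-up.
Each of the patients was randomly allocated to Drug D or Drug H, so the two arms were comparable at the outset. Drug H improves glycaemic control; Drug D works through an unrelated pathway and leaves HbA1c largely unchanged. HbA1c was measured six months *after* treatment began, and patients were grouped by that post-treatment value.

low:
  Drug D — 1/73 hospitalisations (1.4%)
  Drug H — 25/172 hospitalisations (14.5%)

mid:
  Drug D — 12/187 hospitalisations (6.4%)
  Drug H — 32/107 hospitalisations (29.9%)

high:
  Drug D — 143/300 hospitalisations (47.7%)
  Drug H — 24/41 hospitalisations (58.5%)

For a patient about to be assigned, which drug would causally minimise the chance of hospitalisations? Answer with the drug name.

Stratifying would compare drugs among patients the drugs themselves sorted into HbA1c groups — a form of selection on an intermediate. The unconditioned pooled rates give the total causal effect.
Pooled: Drug D 27.9% vs Drug H 25.3%; Drug H is lower overall.

Drug H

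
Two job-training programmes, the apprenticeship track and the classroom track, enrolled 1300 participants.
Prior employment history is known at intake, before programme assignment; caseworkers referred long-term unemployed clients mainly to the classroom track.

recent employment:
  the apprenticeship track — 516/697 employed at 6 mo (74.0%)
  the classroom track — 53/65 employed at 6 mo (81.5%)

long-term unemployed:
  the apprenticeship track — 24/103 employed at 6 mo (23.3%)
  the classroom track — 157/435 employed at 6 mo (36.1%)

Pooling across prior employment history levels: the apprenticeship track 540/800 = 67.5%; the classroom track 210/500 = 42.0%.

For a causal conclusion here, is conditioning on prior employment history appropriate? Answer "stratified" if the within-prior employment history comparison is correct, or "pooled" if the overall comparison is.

The prior employment history-specific comparison favours the classroom track throughout, but the pooled figures favour the apprenticeship track. The question is whether to condition on prior employment history.
Prior employment history differs across programmes for reasons unrelated to any effect of the programme itself, and it separately predicts the outcome — a classic confounder. We must compare within prior employment history levels.
Within each level — recent employment: 74.0% vs 81.5%; long-term unemployed: 23.3% vs 36.1% — the classroom track is higher every time.

stratified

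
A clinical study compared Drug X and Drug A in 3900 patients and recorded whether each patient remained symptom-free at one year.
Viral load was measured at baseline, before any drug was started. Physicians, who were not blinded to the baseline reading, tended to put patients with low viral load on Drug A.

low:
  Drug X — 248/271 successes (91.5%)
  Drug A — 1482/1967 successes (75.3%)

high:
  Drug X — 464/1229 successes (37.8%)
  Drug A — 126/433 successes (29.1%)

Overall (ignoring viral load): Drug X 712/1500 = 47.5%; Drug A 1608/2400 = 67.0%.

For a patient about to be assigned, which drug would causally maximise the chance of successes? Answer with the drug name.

Viral load is set before the drug has any effect — it is not caused by the drug — and it independently drives the outcome. That makes it a confounder, so the causal comparison is within viral load levels.
Within each level — low: 91.5% vs 75.3%; high: 37.8% vs 29.1% — Drug X is higher every time.

Drug X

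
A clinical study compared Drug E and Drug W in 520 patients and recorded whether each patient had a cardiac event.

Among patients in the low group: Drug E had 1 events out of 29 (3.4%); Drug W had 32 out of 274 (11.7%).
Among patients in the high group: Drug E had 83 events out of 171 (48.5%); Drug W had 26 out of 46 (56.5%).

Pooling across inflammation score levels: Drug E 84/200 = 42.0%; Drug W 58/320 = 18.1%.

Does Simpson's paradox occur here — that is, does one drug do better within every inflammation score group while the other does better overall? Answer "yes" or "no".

yes

Within each inflammation score level (low 3.4% vs 11.7%; high 48.5% vs 56.5%), Drug E has the lower rate every time. Pooled: 42.0% vs 18.1% — Drug W has the lower rate overall. The two comparisons disagree.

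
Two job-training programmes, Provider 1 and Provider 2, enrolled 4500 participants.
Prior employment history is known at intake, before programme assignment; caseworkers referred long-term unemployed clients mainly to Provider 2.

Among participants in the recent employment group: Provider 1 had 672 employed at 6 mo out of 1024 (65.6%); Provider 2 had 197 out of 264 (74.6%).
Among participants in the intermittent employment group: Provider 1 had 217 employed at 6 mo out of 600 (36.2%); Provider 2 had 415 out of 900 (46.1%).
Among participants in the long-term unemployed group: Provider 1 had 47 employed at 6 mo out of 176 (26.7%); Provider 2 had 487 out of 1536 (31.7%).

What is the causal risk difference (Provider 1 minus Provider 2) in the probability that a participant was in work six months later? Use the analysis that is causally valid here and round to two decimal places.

Prior employment history satisfies the back-door criterion: it is not a descendant of the programme, and it blocks the spurious path from programme to outcome. Adjusting for it (i.e., using the within-prior employment history rates) gives the causal effect.
Adjusting over the population distribution of prior employment history: 0.286·(0.656−0.746) + 0.333·(0.362−0.461) + 0.380·(0.267−0.317) = -0.078.

-0.08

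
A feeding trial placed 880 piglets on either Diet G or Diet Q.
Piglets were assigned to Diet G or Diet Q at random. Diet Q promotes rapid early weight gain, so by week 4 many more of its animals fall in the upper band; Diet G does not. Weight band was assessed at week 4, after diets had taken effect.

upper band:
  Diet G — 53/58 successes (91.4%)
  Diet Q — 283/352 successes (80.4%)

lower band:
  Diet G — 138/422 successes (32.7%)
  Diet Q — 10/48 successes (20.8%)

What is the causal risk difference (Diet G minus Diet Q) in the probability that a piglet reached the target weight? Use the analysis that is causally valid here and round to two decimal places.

-0.33

Diet G is higher inside every week-4 weight band stratum but Diet Q is higher in aggregate. Whether to stratify depends on how week-4 weight band relates to the diet.
The distribution of week-4 weight band is itself part of what the diet does — it is an intermediate outcome. Holding it fixed would remove that part of the effect; the total effect is the pooled difference.
The causal difference is the pooled difference: 0.398 − 0.733 = -0.335.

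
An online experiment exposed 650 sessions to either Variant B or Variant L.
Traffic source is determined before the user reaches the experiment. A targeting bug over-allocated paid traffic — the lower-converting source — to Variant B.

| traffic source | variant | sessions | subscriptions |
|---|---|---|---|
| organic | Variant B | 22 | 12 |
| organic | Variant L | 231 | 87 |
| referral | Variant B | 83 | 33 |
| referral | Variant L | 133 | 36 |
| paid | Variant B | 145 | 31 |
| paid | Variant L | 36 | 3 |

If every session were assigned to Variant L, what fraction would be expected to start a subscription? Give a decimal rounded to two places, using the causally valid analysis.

Variant B is higher inside every traffic source stratum but Variant L is higher in aggregate. Whether to stratify depends on how traffic source relates to the variant.
The imbalance in traffic source arose from how sessions were allocated, not from anything the variant did; and traffic source independently affects the outcome. The pooled gap is confounded — condition on traffic source.
Standardising Variant L to the population traffic source mix: 0.389·87/231 + 0.332·36/133 + 0.278·3/36 = 0.260.

0.26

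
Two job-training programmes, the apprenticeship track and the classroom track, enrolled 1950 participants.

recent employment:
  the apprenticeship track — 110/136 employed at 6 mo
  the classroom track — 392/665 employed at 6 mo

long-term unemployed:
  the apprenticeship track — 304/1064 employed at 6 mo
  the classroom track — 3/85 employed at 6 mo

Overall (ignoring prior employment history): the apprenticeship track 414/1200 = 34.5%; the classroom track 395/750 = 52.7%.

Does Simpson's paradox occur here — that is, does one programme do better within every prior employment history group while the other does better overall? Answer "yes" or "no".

yes

Within each prior employment history level (recent employment 80.9% vs 58.9%; long-term unemployed 28.6% vs 3.5%), the apprenticeship track has the higher rate every time. Pooled: 34.5% vs 52.7% — the classroom track has the higher rate overall. The two comparisons disagree.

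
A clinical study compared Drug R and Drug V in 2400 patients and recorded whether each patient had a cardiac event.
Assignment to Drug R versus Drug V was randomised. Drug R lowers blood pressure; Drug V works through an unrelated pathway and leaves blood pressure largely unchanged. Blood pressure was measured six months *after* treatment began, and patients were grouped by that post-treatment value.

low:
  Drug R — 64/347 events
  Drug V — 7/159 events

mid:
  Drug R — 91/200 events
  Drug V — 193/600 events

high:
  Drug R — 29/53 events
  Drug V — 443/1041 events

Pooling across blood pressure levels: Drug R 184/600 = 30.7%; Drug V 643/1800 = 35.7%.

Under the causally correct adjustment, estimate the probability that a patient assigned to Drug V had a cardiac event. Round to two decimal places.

Blood pressure is recorded after the drug and is itself shifted by it — it sits on the causal path from drug to outcome. Conditioning on a mediator would strip out part of the effect we want; the pooled comparison gives the total causal effect.
So P(outcome | do(Drug V)) is just the pooled rate for Drug V: 643/1800 = 0.357.

0.36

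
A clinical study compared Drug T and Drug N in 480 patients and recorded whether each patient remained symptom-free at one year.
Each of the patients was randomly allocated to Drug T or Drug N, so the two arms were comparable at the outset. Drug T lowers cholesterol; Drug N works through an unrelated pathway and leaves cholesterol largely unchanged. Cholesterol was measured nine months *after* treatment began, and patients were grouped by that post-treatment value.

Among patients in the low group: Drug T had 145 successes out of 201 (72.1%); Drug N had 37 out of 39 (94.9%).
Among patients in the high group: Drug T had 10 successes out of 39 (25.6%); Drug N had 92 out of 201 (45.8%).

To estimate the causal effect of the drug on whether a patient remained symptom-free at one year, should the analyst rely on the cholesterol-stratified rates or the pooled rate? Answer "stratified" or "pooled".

pooled

Cholesterol is downstream of the drug. One should not condition on a consequence of treatment, so the overall rates are the right comparison.
Pooled: Drug T 64.6% vs Drug N 53.8%; Drug T is higher overall.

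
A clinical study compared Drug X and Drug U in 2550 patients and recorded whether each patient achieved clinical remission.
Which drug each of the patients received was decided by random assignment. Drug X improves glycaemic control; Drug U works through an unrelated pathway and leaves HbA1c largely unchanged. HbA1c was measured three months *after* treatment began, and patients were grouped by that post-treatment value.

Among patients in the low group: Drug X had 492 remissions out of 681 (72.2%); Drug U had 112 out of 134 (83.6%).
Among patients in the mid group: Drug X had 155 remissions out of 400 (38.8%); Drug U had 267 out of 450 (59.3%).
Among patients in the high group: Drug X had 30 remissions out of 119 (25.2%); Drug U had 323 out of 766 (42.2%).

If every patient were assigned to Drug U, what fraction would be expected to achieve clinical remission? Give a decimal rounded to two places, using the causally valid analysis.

The distribution of HbA1c is itself part of what the drug does — it is an intermediate outcome. Holding it fixed would remove that part of the effect; the total effect is the pooled difference.
So P(outcome | do(Drug U)) is just the pooled rate for Drug U: 702/1350 = 0.520.

0.52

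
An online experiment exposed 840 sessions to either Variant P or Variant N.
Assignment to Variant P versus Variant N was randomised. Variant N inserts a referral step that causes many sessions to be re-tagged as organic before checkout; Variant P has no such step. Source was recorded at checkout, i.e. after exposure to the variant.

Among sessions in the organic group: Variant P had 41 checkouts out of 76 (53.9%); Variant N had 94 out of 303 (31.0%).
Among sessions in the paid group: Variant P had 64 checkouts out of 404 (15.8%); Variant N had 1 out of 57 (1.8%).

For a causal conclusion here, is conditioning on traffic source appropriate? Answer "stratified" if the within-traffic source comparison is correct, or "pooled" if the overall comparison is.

The traffic source-specific comparison favours Variant P throughout, but the pooled figures favour Variant N. The question is whether to condition on traffic source.
Traffic source is recorded after the variant and is itself shifted by it — it sits on the causal path from variant to outcome. Conditioning on a mediator would strip out part of the effect we want; the pooled comparison gives the total causal effect.
Pooled: Variant P 21.9% vs Variant N 26.4%; Variant N is higher overall.

pooled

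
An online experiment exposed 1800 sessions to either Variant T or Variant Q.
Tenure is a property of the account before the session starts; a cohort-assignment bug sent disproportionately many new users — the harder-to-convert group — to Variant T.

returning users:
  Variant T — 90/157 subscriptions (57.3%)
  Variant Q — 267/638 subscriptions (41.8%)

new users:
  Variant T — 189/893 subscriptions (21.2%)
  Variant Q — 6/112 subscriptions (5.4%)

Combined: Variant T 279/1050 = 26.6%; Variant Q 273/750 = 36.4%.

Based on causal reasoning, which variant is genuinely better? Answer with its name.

Variant T

User tenure differs across variants for reasons unrelated to any effect of the variant itself, and it separately predicts the outcome — a classic confounder. We must compare within user tenure levels.
Within each level — returning users: 57.3% vs 41.8%; new users: 21.2% vs 5.4% — Variant T is higher every time.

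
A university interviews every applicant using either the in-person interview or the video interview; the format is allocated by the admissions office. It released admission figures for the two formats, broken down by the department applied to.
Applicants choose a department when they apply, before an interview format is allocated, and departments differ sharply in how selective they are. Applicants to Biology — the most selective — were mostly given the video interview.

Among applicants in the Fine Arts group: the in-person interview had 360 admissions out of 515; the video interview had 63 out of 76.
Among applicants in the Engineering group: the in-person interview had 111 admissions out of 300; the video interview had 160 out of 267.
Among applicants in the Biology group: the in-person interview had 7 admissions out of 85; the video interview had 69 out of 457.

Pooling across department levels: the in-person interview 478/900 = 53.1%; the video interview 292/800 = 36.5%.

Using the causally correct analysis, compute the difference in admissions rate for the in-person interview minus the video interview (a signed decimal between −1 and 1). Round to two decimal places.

-0.14

Here department is a common cause — it drives both which interview format a case falls under and the outcome. The crude comparison mixes populations; the stratum-specific rates are the causally relevant ones.
Adjusting over the population distribution of department: 0.348·(0.699−0.829) + 0.334·(0.370−0.599) + 0.319·(0.082−0.151) = -0.144.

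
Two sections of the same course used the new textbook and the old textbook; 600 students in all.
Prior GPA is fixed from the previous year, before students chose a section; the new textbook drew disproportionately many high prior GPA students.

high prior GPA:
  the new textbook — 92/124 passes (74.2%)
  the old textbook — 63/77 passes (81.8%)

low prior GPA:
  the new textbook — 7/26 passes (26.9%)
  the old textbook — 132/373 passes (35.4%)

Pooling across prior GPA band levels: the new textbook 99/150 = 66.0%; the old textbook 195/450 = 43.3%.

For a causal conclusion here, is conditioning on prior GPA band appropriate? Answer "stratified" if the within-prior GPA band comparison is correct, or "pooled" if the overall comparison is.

Here prior GPA band is a common cause — it drives both which teaching method a case falls under and the outcome. The crude comparison mixes populations; the stratum-specific rates are the causally relevant ones.
Within each level — high prior GPA: 74.2% vs 81.8%; low prior GPA: 26.9% vs 35.4% — the old textbook is higher every time.

stratified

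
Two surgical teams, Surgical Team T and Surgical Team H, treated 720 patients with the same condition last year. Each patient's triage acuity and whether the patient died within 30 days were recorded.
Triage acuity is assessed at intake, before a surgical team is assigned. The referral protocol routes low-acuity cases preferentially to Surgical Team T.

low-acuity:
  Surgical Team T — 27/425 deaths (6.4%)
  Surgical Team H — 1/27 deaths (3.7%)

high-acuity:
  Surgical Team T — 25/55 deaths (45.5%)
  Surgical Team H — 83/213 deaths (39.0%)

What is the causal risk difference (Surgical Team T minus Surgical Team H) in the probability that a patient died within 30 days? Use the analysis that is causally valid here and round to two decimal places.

The stratified and pooled comparisons disagree (Surgical Team H wins within each triage acuity; Surgical Team T wins overall), so the answer turns on the causal role of triage acuity.
Triage acuity satisfies the back-door criterion: it is not a descendant of the surgical team, and it blocks the spurious path from surgical team to outcome. Adjusting for it (i.e., using the within-triage acuity rates) gives the causal effect.
Adjusting over the population distribution of triage acuity: 0.628·(0.064−0.037) + 0.372·(0.455−0.390) = +0.041.

+0.04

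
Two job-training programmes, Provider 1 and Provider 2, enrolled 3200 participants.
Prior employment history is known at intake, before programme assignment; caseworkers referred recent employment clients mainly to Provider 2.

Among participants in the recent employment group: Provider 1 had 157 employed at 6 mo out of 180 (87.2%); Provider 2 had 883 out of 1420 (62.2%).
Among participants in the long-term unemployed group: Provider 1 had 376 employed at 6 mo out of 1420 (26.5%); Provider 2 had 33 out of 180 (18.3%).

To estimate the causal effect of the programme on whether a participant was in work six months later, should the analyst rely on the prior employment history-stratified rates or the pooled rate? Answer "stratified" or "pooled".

stratified

Nothing the programme does changes prior employment history; the imbalance is an allocation artefact. With prior employment history also predicting the outcome, the pooled figure is confounded, and the within-stratum comparison is the causal one.
Within each level — recent employment: 87.2% vs 62.2%; long-term unemployed: 26.5% vs 18.3% — Provider 1 is higher every time.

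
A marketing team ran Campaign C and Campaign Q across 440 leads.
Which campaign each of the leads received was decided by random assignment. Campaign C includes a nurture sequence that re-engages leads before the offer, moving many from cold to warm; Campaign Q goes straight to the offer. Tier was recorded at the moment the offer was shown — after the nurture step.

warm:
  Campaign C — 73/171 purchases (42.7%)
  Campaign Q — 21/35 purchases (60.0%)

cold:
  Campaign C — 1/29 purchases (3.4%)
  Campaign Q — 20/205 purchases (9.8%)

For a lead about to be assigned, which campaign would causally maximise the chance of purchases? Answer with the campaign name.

The stratified and pooled comparisons disagree (Campaign Q wins within each engagement tier; Campaign C wins overall), so the answer turns on the causal role of engagement tier.
Stratifying would compare campaigns among leads the campaigns themselves sorted into engagement tier groups — a form of selection on an intermediate. The unconditioned pooled rates give the total causal effect.
Pooled: Campaign C 37.0% vs Campaign Q 17.1%; Campaign C is higher overall.

Campaign C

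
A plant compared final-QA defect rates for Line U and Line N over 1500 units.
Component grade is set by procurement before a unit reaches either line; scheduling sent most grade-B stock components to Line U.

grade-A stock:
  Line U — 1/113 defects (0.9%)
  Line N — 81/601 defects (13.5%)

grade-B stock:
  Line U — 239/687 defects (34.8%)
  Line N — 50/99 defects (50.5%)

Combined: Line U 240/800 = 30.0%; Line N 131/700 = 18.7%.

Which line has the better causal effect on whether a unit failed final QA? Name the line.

Component grade is set before the line has any effect — it is not caused by the line — and it independently drives the outcome. That makes it a confounder, so the causal comparison is within component grade levels.
Within each level — grade-A stock: 0.9% vs 13.5%; grade-B stock: 34.8% vs 50.5% — Line U is lower every time.

Line U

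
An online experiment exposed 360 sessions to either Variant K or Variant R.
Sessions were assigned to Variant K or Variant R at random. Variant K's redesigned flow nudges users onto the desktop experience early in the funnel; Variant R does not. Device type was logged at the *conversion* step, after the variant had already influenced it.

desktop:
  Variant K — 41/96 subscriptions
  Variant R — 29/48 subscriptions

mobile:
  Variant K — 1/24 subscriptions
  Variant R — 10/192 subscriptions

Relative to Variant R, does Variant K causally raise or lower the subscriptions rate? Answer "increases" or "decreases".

increases

Device type here is a post-treatment variable shaped by the variant; conditioning on it would introduce bias rather than remove it. The overall comparison is the causal one.
Pooled: Variant K 35.0% vs Variant R 16.2%; Variant K is higher overall.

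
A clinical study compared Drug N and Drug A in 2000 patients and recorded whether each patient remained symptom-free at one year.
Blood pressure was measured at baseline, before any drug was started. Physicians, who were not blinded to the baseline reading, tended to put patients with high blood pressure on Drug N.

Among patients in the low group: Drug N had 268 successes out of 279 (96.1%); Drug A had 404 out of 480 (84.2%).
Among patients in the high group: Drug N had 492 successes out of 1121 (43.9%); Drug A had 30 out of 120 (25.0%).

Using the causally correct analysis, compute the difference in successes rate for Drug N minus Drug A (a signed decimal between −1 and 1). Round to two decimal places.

The blood pressure-specific comparison favours Drug N throughout, but the pooled figures favour Drug A. The question is whether to condition on blood pressure.
The imbalance in blood pressure arose from how patients were allocated, not from anything the drug did; and blood pressure independently affects the outcome. The pooled gap is confounded — condition on blood pressure.
Adjusting over the population distribution of blood pressure: 0.380·(0.961−0.842) + 0.621·(0.439−0.250) = +0.162.

+0.16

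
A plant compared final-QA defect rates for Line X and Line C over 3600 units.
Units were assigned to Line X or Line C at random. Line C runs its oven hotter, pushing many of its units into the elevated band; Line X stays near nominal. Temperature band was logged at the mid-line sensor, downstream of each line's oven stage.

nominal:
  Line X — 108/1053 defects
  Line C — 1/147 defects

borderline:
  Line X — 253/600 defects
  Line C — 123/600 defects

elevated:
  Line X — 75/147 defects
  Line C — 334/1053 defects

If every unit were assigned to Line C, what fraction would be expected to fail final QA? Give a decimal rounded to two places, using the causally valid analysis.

Line C is lower inside every in-process temperature band stratum but Line X is lower in aggregate. Whether to stratify depends on how in-process temperature band relates to the line.
In-process temperature band is recorded after the line and is itself shifted by it — it sits on the causal path from line to outcome. Conditioning on a mediator would strip out part of the effect we want; the pooled comparison gives the total causal effect.
So P(outcome | do(Line C)) is just the pooled rate for Line C: 458/1800 = 0.254.

0.25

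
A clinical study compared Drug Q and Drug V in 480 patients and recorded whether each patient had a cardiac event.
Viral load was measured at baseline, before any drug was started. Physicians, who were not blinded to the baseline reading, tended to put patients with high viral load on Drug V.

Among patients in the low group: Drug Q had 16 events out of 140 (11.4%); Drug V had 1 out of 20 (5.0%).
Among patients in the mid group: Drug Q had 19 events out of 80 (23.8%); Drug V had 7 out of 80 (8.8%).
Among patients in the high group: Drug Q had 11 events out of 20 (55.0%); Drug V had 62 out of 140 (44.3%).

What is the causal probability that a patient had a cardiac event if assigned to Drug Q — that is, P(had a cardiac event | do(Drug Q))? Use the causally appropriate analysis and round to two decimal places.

0.30

The viral load-specific comparison favours Drug V throughout, but the pooled figures favour Drug Q. The question is whether to condition on viral load.
Viral load satisfies the back-door criterion: it is not a descendant of the drug, and it blocks the spurious path from drug to outcome. Adjusting for it (i.e., using the within-viral load rates) gives the causal effect.
Standardising Drug Q to the population viral load mix: 0.333·16/140 + 0.333·19/80 + 0.333·11/20 = 0.301.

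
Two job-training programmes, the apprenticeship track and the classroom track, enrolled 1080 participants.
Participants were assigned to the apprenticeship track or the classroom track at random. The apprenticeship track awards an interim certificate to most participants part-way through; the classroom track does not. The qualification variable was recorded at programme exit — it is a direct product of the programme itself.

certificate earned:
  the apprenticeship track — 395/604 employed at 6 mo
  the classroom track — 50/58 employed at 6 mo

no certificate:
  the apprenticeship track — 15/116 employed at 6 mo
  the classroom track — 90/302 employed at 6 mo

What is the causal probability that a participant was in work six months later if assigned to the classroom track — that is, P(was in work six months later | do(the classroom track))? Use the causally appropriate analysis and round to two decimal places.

The distribution of qualification attained during the programme is itself part of what the programme does — it is an intermediate outcome. Holding it fixed would remove that part of the effect; the total effect is the pooled difference.
So P(outcome | do(the classroom track)) is just the pooled rate for the classroom track: 140/360 = 0.389.

0.39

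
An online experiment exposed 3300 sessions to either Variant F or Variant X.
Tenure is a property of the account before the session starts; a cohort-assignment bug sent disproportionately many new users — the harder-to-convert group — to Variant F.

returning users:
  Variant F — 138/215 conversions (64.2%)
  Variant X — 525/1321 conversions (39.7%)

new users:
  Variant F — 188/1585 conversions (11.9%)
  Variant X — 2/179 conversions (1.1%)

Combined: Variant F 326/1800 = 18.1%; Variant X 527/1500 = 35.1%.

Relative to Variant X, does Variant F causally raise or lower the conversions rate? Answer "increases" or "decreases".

Since user tenure is a pre-existing factor (not a product of the variant) and it affects the outcome on its own, it is a confounder. The stratified rates, not the pooled rate, identify the causal effect.
Within each level — returning users: 64.2% vs 39.7%; new users: 11.9% vs 1.1% — Variant F is higher every time.

increases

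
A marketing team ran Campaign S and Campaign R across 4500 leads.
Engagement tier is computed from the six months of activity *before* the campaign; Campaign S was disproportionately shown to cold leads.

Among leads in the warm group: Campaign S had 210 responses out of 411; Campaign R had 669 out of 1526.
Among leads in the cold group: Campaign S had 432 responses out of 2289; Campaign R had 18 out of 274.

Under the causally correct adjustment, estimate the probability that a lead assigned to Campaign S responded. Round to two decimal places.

0.33

Since engagement tier is a pre-existing factor (not a product of the campaign) and it affects the outcome on its own, it is a confounder. The stratified rates, not the pooled rate, identify the causal effect.
Standardising Campaign S to the population engagement tier mix: 0.430·210/411 + 0.570·432/2289 = 0.327.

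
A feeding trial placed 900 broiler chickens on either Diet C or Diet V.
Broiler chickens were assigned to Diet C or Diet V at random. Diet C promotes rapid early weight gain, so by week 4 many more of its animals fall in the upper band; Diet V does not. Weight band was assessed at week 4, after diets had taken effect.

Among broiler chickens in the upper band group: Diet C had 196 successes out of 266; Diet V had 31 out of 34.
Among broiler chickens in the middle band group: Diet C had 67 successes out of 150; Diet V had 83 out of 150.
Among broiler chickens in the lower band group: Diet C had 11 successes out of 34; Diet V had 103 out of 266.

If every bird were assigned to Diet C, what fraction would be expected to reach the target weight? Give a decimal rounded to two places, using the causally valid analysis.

0.61

Within every week-4 weight band level Diet V has the higher rate, yet pooled Diet C does — Simpson's reversal.
Week-4 weight band is downstream of the diet. One should not condition on a consequence of treatment, so the overall rates are the right comparison.
So P(outcome | do(Diet C)) is just the pooled rate for Diet C: 274/450 = 0.609.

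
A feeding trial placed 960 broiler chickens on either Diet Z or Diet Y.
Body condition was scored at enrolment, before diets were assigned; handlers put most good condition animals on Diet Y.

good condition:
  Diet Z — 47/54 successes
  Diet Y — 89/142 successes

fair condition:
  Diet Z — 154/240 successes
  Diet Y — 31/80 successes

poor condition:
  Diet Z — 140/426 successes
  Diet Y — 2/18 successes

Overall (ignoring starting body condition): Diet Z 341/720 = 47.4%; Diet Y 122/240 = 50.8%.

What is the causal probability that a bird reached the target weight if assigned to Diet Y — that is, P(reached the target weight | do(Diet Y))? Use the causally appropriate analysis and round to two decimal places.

0.31

Diet Z is higher inside every starting body condition stratum but Diet Y is higher in aggregate. Whether to stratify depends on how starting body condition relates to the diet.
Since starting body condition is a pre-existing factor (not a product of the diet) and it affects the outcome on its own, it is a confounder. The stratified rates, not the pooled rate, identify the causal effect.
Standardising Diet Y to the population starting body condition mix: 0.204·89/142 + 0.333·31/80 + 0.463·2/18 = 0.309.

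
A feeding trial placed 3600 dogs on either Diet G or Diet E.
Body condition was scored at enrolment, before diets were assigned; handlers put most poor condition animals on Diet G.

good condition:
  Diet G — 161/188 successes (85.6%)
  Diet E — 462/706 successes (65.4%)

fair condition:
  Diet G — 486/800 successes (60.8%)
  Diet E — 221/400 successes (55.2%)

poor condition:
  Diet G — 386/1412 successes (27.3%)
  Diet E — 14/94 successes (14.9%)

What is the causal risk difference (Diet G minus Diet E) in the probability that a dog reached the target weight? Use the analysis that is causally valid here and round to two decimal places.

+0.12

Diet G is higher inside every starting body condition stratum but Diet E is higher in aggregate. Whether to stratify depends on how starting body condition relates to the diet.
The imbalance in starting body condition arose from how dogs were allocated, not from anything the diet did; and starting body condition independently affects the outcome. The pooled gap is confounded — condition on starting body condition.
Adjusting over the population distribution of starting body condition: 0.248·(0.856−0.654) + 0.333·(0.608−0.552) + 0.418·(0.273−0.149) = +0.121.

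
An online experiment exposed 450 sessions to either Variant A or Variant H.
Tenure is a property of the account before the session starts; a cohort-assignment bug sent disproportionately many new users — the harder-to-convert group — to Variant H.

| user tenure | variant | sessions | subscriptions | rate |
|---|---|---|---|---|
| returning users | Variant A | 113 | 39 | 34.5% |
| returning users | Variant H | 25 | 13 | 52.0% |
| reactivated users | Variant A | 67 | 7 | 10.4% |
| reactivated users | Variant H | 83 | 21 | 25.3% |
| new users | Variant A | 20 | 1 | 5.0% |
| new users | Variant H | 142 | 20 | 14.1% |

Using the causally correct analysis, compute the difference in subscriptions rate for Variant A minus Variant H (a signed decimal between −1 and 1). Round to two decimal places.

Within every user tenure level Variant H has the higher rate, yet pooled Variant A does — Simpson's reversal.
Here user tenure is a common cause — it drives both which variant a case falls under and the outcome. The crude comparison mixes populations; the stratum-specific rates are the causally relevant ones.
Adjusting over the population distribution of user tenure: 0.307·(0.345−0.520) + 0.333·(0.104−0.253) + 0.360·(0.050−0.141) = -0.136.

-0.14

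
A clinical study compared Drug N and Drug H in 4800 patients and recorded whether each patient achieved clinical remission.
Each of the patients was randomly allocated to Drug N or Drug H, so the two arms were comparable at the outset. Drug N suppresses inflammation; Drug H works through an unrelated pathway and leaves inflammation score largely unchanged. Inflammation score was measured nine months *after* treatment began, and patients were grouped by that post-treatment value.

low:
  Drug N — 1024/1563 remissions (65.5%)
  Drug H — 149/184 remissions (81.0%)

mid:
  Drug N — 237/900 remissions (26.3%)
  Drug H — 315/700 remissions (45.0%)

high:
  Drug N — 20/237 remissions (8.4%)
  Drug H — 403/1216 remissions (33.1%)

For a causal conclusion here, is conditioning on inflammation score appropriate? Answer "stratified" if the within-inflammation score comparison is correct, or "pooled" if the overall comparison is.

pooled

Drug H is higher inside every inflammation score stratum but Drug N is higher in aggregate. Whether to stratify depends on how inflammation score relates to the drug.
Inflammation score is recorded after the drug and is itself shifted by it — it sits on the causal path from drug to outcome. Conditioning on a mediator would strip out part of the effect we want; the pooled comparison gives the total causal effect.
Pooled: Drug N 47.4% vs Drug H 41.3%; Drug N is higher overall.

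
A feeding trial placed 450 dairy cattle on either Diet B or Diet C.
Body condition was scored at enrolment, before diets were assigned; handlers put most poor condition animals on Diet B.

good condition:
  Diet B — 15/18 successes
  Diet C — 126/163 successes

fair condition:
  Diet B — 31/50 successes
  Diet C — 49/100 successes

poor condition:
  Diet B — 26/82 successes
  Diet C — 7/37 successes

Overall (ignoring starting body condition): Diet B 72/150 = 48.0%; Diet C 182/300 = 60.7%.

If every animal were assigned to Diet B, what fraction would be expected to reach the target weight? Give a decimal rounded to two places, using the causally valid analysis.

0.63

Within every starting body condition level Diet B has the higher rate, yet pooled Diet C does — Simpson's reversal.
The imbalance in starting body condition arose from how dairy cattle were allocated, not from anything the diet did; and starting body condition independently affects the outcome. The pooled gap is confounded — condition on starting body condition.
Standardising Diet B to the population starting body condition mix: 0.402·15/18 + 0.333·31/50 + 0.264·26/82 = 0.626.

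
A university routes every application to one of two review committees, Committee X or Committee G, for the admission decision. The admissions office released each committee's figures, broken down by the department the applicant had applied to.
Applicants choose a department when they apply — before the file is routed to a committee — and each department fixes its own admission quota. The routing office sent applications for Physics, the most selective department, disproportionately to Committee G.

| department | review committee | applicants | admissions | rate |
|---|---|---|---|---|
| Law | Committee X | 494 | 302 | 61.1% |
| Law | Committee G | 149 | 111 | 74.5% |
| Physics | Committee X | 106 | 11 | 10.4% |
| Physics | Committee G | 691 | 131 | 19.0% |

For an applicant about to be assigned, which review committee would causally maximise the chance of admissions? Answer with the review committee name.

Committee G

Here department is a common cause — it drives both which review committee a case falls under and the outcome. The crude comparison mixes populations; the stratum-specific rates are the causally relevant ones.
Within each level — Law: 61.1% vs 74.5%; Physics: 10.4% vs 19.0% — Committee G is higher every time.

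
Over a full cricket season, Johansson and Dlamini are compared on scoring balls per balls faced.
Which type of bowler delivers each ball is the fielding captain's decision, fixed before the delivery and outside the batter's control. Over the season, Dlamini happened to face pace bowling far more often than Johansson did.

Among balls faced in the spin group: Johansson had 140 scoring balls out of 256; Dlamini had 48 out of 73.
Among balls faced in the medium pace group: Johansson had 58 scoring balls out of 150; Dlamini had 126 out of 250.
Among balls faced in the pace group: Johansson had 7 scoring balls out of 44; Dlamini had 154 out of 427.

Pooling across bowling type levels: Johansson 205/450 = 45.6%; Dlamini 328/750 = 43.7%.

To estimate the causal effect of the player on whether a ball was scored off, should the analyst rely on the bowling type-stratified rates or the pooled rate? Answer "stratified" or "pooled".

The imbalance in bowling type arose from how balls faced were allocated, not from anything the player did; and bowling type independently affects the outcome. The pooled gap is confounded — condition on bowling type.
Within each level — spin: 54.7% vs 65.8%; medium pace: 38.7% vs 50.4%; pace: 15.9% vs 36.1% — Dlamini is higher every time.

stratified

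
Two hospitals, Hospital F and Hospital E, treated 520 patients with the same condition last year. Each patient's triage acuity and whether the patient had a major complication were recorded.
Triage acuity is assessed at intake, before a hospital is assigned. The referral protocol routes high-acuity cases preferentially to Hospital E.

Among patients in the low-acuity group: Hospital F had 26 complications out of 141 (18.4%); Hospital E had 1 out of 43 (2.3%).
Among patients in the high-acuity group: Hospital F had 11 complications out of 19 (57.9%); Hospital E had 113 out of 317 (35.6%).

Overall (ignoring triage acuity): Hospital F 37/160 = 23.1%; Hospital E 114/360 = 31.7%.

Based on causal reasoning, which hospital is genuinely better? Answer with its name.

Hospital E

Here triage acuity is a common cause — it drives both which hospital a case falls under and the outcome. The crude comparison mixes populations; the stratum-specific rates are the causally relevant ones.
Within each level — low-acuity: 18.4% vs 2.3%; high-acuity: 57.9% vs 35.6% — Hospital E is lower every time.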